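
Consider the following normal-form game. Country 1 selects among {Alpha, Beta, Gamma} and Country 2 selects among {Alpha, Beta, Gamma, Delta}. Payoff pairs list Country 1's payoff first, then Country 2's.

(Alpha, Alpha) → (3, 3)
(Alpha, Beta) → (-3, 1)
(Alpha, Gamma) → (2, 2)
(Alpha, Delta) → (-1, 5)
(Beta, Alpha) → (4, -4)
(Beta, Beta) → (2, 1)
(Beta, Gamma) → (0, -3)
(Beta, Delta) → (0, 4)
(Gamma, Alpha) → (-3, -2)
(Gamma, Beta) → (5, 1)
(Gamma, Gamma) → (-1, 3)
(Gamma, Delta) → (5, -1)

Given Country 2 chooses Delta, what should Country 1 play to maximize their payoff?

With Country 2 fixed at Delta, Country 1's payoffs are: Alpha → -1, Beta → 0, Gamma → 5.
The maximum is 5, achieved by Gamma.

Gamma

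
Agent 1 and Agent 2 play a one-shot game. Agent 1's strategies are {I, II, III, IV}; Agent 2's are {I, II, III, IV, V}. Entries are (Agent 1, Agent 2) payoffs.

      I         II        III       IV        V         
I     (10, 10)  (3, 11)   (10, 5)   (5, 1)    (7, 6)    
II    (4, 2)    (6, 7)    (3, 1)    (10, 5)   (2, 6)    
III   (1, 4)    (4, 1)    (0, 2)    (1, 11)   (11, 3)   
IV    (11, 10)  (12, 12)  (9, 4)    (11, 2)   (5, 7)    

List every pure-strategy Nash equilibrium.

A profile is a Nash equilibrium when each player is best-responding to the other.
Agent 1's best responses — vs I: IV (payoff 11); vs II: IV (payoff 12); vs III: I (payoff 10); vs IV: IV (payoff 11); vs V: III (payoff 11).
Agent 2's best responses — vs I: II (payoff 11); vs II: II (payoff 7); vs III: IV (payoff 11); vs IV: II (payoff 12).
The only mutual best response is (IV, II); neither player gains by switching there.

(IV, II)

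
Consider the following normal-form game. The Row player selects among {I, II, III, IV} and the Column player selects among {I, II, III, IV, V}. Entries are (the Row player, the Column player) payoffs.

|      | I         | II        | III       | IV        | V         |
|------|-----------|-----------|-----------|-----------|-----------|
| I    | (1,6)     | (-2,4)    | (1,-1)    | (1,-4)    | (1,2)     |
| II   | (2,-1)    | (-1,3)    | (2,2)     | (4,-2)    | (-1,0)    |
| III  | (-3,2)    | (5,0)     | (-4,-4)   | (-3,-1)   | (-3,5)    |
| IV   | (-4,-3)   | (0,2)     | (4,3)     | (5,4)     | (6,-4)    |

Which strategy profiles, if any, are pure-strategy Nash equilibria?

Check mutual best responses: a cell is a NE iff neither player can gain by unilaterally deviating.
The Row player's best responses — vs I: II (payoff 2); vs II: III (payoff 5); vs III: IV (payoff 4); vs IV: IV (payoff 5); vs V: IV (payoff 6).
The Column player's best responses — vs I: I (payoff 6); vs II: II (payoff 3); vs III: V (payoff 5); vs IV: IV (payoff 4).
The only mutual best response is (IV, IV); neither player gains by switching there.

(IV, IV)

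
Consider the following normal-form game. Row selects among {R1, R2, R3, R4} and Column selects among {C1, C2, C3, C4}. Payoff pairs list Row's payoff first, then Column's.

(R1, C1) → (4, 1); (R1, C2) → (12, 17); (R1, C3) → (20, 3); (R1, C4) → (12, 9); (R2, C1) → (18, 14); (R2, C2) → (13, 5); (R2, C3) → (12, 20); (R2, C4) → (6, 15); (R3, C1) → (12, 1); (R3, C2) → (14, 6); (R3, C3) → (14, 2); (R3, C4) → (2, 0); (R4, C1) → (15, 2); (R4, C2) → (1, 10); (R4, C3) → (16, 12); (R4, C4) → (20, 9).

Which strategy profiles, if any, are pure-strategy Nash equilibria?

Find each player's best response to every opponent strategy; NE are the intersections.
Row's best responses — vs C1: R2 (payoff 18); vs C2: R3 (payoff 14); vs C3: R1 (payoff 20); vs C4: R4 (payoff 20).
Column's best responses — vs R1: C2 (payoff 17); vs R2: C3 (payoff 20); vs R3: C2 (payoff 6); vs R4: C3 (payoff 12).
The only mutual best response is (R3, C2); neither player gains by switching there.

(R3, C2)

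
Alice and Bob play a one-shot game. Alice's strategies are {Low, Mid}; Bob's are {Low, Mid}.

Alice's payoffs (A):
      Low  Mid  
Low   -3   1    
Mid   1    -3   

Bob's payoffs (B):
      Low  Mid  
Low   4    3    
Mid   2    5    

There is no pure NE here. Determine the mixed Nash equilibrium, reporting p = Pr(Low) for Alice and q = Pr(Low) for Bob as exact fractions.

p = 3/4, q = 1/2

In a mixed NE each player is indifferent between their pure strategies, so the opponent's mix sets the indifference.
Bob indifferent between Low and Mid: p·4 + (1−p)·2 = p·3 + (1−p)·5 ⟹ 2 + 2p = 5 + (-2)p ⟹ p = 3/4.
Alice indifferent between Low and Mid: q·(-3) + (1−q)·1 = q·1 + (1−q)·(-3) ⟹ 1 + (-4)q = (-3) + 4q ⟹ q = 1/2.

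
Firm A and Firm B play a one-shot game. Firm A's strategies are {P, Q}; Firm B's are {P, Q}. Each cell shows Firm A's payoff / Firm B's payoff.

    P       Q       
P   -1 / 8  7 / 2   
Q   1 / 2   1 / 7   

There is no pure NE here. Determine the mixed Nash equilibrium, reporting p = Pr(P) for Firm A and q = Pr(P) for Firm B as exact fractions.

p = 5/11, q = 3/4

In a mixed NE each player is indifferent between their pure strategies, so the opponent's mix sets the indifference.
Firm B indifferent between P and Q: p·8 + (1−p)·2 = p·2 + (1−p)·7 ⟹ 2 + 6p = 7 + (-5)p ⟹ p = 5/11.
Firm A indifferent between P and Q: q·(-1) + (1−q)·7 = q·1 + (1−q)·1 ⟹ 7 + (-8)q = 1 + 0q ⟹ q = 3/4.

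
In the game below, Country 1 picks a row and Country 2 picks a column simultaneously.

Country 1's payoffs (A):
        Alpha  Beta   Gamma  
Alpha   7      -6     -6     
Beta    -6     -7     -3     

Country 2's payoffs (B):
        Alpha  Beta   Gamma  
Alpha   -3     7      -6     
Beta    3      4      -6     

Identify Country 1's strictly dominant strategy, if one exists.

None

Check whether one of Country 1's strategies beats all alternatives regardless of what the opponent does.
Alpha is not dominant: against Gamma, Beta gives -3 > -6.
Beta is not dominant: against Alpha, Alpha gives 7 > -6.
No single strategy is best against every opponent action.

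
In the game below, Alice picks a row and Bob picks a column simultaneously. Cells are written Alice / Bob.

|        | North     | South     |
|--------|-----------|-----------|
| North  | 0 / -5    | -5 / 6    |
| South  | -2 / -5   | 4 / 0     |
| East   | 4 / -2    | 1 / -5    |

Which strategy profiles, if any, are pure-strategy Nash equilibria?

A profile is a Nash equilibrium when each player is best-responding to the other.
Alice's best responses — vs North: East (payoff 4); vs South: South (payoff 4).
Bob's best responses — vs North: South (payoff 6); vs South: South (payoff 0); vs East: North (payoff -2).
Mutual best responses occur at (South, South) and (East, North); at each, neither player gains by switching.

(South, South) and (East, North)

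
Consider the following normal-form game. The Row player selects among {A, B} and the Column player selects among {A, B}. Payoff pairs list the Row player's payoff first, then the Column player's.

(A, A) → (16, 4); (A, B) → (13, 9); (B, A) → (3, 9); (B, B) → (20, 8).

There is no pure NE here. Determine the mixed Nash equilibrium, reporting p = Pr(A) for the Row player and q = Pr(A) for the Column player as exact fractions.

In a mixed NE each player is indifferent between their pure strategies, so the opponent's mix sets the indifference.
The Column player indifferent between A and B: p·4 + (1−p)·9 = p·9 + (1−p)·8 ⟹ 9 + (-5)p = 8 + 1p ⟹ p = 1/6.
The Row player indifferent between A and B: q·16 + (1−q)·13 = q·3 + (1−q)·20 ⟹ 13 + 3q = 20 + (-17)q ⟹ q = 7/20.

p = 1/6, q = 7/20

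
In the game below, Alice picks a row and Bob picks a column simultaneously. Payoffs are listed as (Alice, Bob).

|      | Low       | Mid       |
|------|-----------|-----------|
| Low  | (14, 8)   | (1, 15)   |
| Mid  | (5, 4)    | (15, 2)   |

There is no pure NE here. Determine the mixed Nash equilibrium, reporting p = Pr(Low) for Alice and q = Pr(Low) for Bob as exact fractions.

p = 2/9, q = 14/23

In a mixed NE each player is indifferent between their pure strategies, so the opponent's mix sets the indifference.
Bob indifferent between Low and Mid: p·8 + (1−p)·4 = p·15 + (1−p)·2 ⟹ 4 + 4p = 2 + 13p ⟹ p = 2/9.
Alice indifferent between Low and Mid: q·14 + (1−q)·1 = q·5 + (1−q)·15 ⟹ 1 + 13q = 15 + (-10)q ⟹ q = 14/23.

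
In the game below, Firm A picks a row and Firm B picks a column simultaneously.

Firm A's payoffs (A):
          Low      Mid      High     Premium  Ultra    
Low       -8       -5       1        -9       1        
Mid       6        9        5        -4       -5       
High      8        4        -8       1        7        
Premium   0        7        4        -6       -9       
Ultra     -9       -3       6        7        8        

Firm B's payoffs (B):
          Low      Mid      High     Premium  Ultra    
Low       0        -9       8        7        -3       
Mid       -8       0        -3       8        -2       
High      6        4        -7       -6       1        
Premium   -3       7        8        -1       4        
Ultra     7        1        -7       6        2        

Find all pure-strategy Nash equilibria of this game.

Find each player's best response to every opponent strategy; NE are the intersections.
Firm A's best responses — vs Low: High (payoff 8); vs Mid: Mid (payoff 9); vs High: Ultra (payoff 6); vs Premium: Ultra (payoff 7); vs Ultra: Ultra (payoff 8).
Firm B's best responses — vs Low: High (payoff 8); vs Mid: Premium (payoff 8); vs High: Low (payoff 6); vs Premium: High (payoff 8); vs Ultra: Low (payoff 7).
The only mutual best response is (High, Low); neither player gains by switching there.

(High, Low)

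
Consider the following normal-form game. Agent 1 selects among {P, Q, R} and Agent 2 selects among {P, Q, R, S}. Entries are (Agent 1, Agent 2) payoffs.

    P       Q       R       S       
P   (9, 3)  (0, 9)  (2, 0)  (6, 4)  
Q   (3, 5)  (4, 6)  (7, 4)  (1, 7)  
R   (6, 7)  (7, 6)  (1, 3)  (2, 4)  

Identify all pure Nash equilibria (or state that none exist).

Find each player's best response to every opponent strategy; NE are the intersections.
Agent 1's best responses — vs P: P (payoff 9); vs Q: R (payoff 7); vs R: Q (payoff 7); vs S: P (payoff 6).
Agent 2's best responses — vs P: Q (payoff 9); vs Q: S (payoff 7); vs R: P (payoff 7).
No cell has both players best-responding. For instance, Agent 1's best reply to R is Q, but against Q Agent 2 prefers S over R.

No pure-strategy Nash equilibrium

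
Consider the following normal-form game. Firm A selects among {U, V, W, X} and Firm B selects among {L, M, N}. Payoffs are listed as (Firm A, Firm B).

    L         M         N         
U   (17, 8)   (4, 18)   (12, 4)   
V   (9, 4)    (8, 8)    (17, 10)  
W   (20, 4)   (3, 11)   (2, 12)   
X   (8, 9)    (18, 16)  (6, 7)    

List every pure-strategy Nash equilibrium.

(V, N) and (X, M)

Find each player's best response to every opponent strategy; NE are the intersections.
Firm A's best responses — vs L: W (payoff 20); vs M: X (payoff 18); vs N: V (payoff 17).
Firm B's best responses — vs U: M (payoff 18); vs V: N (payoff 10); vs W: N (payoff 12); vs X: M (payoff 16).
Mutual best responses occur at (V, N) and (X, M); at each, neither player gains by switching.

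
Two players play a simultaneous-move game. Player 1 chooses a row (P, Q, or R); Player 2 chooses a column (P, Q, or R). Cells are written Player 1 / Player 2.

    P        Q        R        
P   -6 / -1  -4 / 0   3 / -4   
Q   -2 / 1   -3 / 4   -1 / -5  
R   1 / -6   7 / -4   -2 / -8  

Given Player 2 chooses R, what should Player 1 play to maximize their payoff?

With Player 2 fixed at R, Player 1's payoffs are: P → 3, Q → -1, R → -2.
The maximum is 3, achieved by P.

P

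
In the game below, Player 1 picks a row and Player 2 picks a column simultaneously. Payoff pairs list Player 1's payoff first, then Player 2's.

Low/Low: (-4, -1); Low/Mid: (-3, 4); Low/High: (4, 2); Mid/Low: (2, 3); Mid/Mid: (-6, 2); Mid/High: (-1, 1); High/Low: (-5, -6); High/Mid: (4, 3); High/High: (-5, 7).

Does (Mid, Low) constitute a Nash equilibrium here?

Holding Player 2 at Low: Player 1 gets 2 from Mid, versus -4 from Low, -5 from High. No profitable deviation for Player 1.
Holding Player 1 at Mid: Player 2 gets 3 from Low, versus 2 from Mid, 1 from High. No profitable deviation for Player 2 either.

Yes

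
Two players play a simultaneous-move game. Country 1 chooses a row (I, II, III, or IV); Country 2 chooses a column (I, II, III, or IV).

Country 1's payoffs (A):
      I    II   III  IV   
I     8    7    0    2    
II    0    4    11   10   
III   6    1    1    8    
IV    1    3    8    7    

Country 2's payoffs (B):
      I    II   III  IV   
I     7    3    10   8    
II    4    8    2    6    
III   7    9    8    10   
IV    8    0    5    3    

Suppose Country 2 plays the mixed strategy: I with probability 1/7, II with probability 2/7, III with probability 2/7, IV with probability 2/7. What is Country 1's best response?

Compute Country 1's expected payoff from each pure strategy against the given mix.
I: (1/7)·8 + (2/7)·7 + (2/7)·0 + (2/7)·2 = 26/7
II: (1/7)·0 + (2/7)·4 + (2/7)·11 + (2/7)·10 = 50/7
III: (1/7)·6 + (2/7)·1 + (2/7)·1 + (2/7)·8 = 26/7
IV: (1/7)·1 + (2/7)·3 + (2/7)·8 + (2/7)·7 = 37/7
Highest expected payoff is 50/7, from II.

II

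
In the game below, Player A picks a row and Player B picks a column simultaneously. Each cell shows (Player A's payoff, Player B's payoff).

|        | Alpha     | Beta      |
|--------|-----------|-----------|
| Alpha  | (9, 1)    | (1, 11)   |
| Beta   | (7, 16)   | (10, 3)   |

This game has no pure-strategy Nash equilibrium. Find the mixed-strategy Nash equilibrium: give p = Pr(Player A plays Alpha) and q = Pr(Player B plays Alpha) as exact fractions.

In a mixed NE each player is indifferent between their pure strategies, so the opponent's mix sets the indifference.
Player B indifferent between Alpha and Beta: p·1 + (1−p)·16 = p·11 + (1−p)·3 ⟹ 16 + (-15)p = 3 + 8p ⟹ p = 13/23.
Player A indifferent between Alpha and Beta: q·9 + (1−q)·1 = q·7 + (1−q)·10 ⟹ 1 + 8q = 10 + (-3)q ⟹ q = 9/11.

p = 13/23, q = 9/11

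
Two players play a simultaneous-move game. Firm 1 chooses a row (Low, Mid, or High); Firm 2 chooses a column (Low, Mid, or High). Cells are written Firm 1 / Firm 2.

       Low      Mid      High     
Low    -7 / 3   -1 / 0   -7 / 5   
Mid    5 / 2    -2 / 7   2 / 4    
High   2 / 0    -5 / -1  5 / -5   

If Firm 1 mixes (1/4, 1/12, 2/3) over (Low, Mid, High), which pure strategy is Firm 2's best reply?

Low

Firm 2's best reply maximizes expected payoff against the mix.
Low: (1/4)·3 + (1/12)·2 + (2/3)·0 = 11/12
Mid: (1/4)·0 + (1/12)·7 + (2/3)·(-1) = -1/12
High: (1/4)·5 + (1/12)·4 + (2/3)·(-5) = -7/4
Highest expected payoff is 11/12, from Low.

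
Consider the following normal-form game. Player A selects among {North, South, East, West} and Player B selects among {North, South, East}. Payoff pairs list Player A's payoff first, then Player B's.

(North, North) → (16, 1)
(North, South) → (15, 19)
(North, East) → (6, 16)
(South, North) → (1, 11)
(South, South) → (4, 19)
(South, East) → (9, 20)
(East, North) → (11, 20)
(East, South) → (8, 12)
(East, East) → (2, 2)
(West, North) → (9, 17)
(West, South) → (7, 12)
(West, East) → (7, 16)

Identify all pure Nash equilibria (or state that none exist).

A profile is a Nash equilibrium when each player is best-responding to the other.
Player A's best responses — vs North: North (payoff 16); vs South: North (payoff 15); vs East: South (payoff 9).
Player B's best responses — vs North: South (payoff 19); vs South: East (payoff 20); vs East: North (payoff 20); vs West: North (payoff 17).
Mutual best responses occur at (North, South) and (South, East); at each, neither player gains by switching.

(North, South) and (South, East)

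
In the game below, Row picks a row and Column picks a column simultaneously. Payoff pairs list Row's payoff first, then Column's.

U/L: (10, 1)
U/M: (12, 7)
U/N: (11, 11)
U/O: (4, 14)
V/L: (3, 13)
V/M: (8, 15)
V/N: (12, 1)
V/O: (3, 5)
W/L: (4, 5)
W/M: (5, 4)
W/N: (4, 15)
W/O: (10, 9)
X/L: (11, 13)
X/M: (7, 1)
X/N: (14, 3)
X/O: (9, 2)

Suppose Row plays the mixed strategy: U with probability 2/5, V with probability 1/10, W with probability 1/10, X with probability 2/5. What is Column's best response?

O

Column's best reply maximizes expected payoff against the mix.
L: (2/5)·1 + (1/10)·13 + (1/10)·5 + (2/5)·13 = 37/5
M: (2/5)·7 + (1/10)·15 + (1/10)·4 + (2/5)·1 = 51/10
N: (2/5)·11 + (1/10)·1 + (1/10)·15 + (2/5)·3 = 36/5
O: (2/5)·14 + (1/10)·5 + (1/10)·9 + (2/5)·2 = 39/5
Highest expected payoff is 39/5, from O.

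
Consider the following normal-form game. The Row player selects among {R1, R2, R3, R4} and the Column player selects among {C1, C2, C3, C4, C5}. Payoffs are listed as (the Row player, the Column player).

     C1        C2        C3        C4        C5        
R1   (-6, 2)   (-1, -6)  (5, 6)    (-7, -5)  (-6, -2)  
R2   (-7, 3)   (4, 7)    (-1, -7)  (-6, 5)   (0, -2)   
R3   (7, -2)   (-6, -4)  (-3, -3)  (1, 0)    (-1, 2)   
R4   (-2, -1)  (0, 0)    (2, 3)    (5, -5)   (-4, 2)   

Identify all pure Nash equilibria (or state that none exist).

(R1, C3) and (R2, C2)

Find each player's best response to every opponent strategy; NE are the intersections.
The Row player's best responses — vs C1: R3 (payoff 7); vs C2: R2 (payoff 4); vs C3: R1 (payoff 5); vs C4: R4 (payoff 5); vs C5: R2 (payoff 0).
The Column player's best responses — vs R1: C3 (payoff 6); vs R2: C2 (payoff 7); vs R3: C5 (payoff 2); vs R4: C3 (payoff 3).
Mutual best responses occur at (R1, C3) and (R2, C2); at each, neither player gains by switching.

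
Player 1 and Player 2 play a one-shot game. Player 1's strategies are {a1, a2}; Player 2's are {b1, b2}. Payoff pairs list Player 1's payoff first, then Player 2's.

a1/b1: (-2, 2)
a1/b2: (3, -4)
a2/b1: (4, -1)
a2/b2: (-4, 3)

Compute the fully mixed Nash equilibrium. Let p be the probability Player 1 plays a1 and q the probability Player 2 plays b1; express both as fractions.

p = 2/5, q = 7/13

In a mixed NE each player is indifferent between their pure strategies, so the opponent's mix sets the indifference.
Player 2 indifferent between b1 and b2: p·2 + (1−p)·(-1) = p·(-4) + (1−p)·3 ⟹ (-1) + 3p = 3 + (-7)p ⟹ p = 2/5.
Player 1 indifferent between a1 and a2: q·(-2) + (1−q)·3 = q·4 + (1−q)·(-4) ⟹ 3 + (-5)q = (-4) + 8q ⟹ q = 7/13.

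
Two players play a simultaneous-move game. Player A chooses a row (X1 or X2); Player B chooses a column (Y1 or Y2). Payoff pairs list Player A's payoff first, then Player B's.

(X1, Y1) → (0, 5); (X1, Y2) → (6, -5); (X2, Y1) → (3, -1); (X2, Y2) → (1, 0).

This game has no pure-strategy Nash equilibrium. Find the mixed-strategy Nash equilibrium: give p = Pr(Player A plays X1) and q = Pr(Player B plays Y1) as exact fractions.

Each player's mixing probability is pinned down by making the *other* player indifferent.
Player B indifferent between Y1 and Y2: p·5 + (1−p)·(-1) = p·(-5) + (1−p)·0 ⟹ (-1) + 6p = 0 + (-5)p ⟹ p = 1/11.
Player A indifferent between X1 and X2: q·0 + (1−q)·6 = q·3 + (1−q)·1 ⟹ 6 + (-6)q = 1 + 2q ⟹ q = 5/8.

p = 1/11, q = 5/8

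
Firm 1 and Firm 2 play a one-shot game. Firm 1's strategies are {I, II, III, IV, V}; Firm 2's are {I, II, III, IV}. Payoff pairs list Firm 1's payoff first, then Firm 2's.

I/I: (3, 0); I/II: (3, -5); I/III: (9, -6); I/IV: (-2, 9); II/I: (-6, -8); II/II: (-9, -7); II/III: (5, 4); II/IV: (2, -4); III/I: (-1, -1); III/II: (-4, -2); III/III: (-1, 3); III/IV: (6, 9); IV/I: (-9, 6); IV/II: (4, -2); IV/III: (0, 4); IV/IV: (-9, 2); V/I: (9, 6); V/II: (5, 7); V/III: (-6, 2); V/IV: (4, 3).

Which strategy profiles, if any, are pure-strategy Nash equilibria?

(III, IV) and (V, II)

Find each player's best response to every opponent strategy; NE are the intersections.
Firm 1's best responses — vs I: V (payoff 9); vs II: V (payoff 5); vs III: I (payoff 9); vs IV: III (payoff 6).
Firm 2's best responses — vs I: IV (payoff 9); vs II: III (payoff 4); vs III: IV (payoff 9); vs IV: I (payoff 6); vs V: II (payoff 7).
Mutual best responses occur at (III, IV) and (V, II); at each, neither player gains by switching.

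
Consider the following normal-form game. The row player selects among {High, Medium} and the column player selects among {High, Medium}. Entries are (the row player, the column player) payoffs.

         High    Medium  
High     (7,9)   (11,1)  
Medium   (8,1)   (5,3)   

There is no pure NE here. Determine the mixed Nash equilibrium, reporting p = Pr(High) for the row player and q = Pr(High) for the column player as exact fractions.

p = 1/5, q = 6/7

In a mixed NE each player is indifferent between their pure strategies, so the opponent's mix sets the indifference.
The column player indifferent between High and Medium: p·9 + (1−p)·1 = p·1 + (1−p)·3 ⟹ 1 + 8p = 3 + (-2)p ⟹ p = 1/5.
The row player indifferent between High and Medium: q·7 + (1−q)·11 = q·8 + (1−q)·5 ⟹ 11 + (-4)q = 5 + 3q ⟹ q = 6/7.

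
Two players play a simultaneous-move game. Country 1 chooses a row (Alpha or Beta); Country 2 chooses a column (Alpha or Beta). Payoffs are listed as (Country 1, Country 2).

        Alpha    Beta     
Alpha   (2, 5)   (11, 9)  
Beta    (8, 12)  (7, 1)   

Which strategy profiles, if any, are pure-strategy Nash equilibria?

A profile is a Nash equilibrium when each player is best-responding to the other.
Country 1's best responses — vs Alpha: Beta (payoff 8); vs Beta: Alpha (payoff 11).
Country 2's best responses — vs Alpha: Beta (payoff 9); vs Beta: Alpha (payoff 12).
Mutual best responses occur at (Alpha, Beta) and (Beta, Alpha); at each, neither player gains by switching.

(Alpha, Beta) and (Beta, Alpha)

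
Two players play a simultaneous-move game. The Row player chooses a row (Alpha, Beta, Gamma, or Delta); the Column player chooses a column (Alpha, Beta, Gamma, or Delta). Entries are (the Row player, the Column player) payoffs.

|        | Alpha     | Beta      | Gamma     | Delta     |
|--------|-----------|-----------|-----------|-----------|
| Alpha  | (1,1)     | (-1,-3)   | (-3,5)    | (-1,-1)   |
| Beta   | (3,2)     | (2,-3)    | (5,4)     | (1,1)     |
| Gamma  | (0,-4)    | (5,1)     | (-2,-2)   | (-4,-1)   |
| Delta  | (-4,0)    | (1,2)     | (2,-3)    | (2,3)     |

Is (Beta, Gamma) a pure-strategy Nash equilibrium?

Yes

Holding the Column player at Gamma: the Row player gets 5 from Beta, versus -3 from Alpha, -2 from Gamma, 2 from Delta. No profitable deviation for the Row player.
Holding the Row player at Beta: the Column player gets 4 from Gamma, versus 2 from Alpha, -3 from Beta, 1 from Delta. No profitable deviation for the Column player either.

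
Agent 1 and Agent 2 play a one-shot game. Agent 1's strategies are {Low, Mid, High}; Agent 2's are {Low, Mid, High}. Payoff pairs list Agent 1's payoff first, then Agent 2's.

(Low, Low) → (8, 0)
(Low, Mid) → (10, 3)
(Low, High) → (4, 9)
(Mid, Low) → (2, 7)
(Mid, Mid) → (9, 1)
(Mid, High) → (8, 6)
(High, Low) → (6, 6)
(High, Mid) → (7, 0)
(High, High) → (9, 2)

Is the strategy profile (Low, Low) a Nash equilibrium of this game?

No

Holding Agent 2 at Low: Agent 1 gets 8 from Low, versus 2 from Mid, 6 from High. No profitable deviation for Agent 1.
Holding Agent 1 at Low: Agent 2 gets 0 from Low but could get 9 by switching to High. Agent 2 has a profitable deviation.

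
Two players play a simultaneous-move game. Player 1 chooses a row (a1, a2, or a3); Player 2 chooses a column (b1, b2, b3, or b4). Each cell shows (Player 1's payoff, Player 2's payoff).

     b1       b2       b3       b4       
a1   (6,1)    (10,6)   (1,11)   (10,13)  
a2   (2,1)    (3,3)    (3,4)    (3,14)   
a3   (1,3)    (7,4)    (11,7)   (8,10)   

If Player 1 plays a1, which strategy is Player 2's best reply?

b4

With Player 1 fixed at a1, Player 2's payoffs are: b1 → 1, b2 → 6, b3 → 11, b4 → 13.
The maximum is 13, achieved by b4.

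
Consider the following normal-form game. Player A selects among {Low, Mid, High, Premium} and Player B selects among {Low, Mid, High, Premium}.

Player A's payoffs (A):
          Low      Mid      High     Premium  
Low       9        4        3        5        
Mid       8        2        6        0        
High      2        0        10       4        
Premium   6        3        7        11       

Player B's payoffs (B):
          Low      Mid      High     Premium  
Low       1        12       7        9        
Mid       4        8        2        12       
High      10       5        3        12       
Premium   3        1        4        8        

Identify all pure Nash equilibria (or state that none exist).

(Low, Mid) and (Premium, Premium)

Find each player's best response to every opponent strategy; NE are the intersections.
Player A's best responses — vs Low: Low (payoff 9); vs Mid: Low (payoff 4); vs High: High (payoff 10); vs Premium: Premium (payoff 11).
Player B's best responses — vs Low: Mid (payoff 12); vs Mid: Premium (payoff 12); vs High: Premium (payoff 12); vs Premium: Premium (payoff 8).
Mutual best responses occur at (Low, Mid) and (Premium, Premium); at each, neither player gains by switching.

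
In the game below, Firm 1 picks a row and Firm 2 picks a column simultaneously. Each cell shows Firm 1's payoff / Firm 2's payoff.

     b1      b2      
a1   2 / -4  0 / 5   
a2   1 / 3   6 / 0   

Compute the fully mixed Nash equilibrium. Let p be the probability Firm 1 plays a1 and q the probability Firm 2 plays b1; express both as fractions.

p = 1/4, q = 6/7

In a mixed NE each player is indifferent between their pure strategies, so the opponent's mix sets the indifference.
Firm 2 indifferent between b1 and b2: p·(-4) + (1−p)·3 = p·5 + (1−p)·0 ⟹ 3 + (-7)p = 0 + 5p ⟹ p = 1/4.
Firm 1 indifferent between a1 and a2: q·2 + (1−q)·0 = q·1 + (1−q)·6 ⟹ 0 + 2q = 6 + (-5)q ⟹ q = 6/7.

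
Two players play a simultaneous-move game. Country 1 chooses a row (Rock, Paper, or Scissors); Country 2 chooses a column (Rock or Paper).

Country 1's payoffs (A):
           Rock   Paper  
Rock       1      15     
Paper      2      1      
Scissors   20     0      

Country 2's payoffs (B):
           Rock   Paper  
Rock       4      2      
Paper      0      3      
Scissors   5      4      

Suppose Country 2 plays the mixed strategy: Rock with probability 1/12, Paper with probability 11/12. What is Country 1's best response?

Rock

Country 1's best reply maximizes expected payoff against the mix.
Rock: (1/12)·1 + (11/12)·15 = 83/6
Paper: (1/12)·2 + (11/12)·1 = 13/12
Scissors: (1/12)·20 + (11/12)·0 = 5/3
Highest expected payoff is 83/6, from Rock.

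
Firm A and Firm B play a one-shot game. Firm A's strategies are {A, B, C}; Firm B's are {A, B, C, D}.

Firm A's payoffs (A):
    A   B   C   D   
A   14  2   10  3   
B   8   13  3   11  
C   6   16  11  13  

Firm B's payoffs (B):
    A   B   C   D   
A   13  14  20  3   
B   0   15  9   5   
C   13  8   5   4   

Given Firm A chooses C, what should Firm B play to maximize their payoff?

A

With Firm A fixed at C, Firm B's payoffs are: A → 13, B → 8, C → 5, D → 4.
The maximum is 13, achieved by A.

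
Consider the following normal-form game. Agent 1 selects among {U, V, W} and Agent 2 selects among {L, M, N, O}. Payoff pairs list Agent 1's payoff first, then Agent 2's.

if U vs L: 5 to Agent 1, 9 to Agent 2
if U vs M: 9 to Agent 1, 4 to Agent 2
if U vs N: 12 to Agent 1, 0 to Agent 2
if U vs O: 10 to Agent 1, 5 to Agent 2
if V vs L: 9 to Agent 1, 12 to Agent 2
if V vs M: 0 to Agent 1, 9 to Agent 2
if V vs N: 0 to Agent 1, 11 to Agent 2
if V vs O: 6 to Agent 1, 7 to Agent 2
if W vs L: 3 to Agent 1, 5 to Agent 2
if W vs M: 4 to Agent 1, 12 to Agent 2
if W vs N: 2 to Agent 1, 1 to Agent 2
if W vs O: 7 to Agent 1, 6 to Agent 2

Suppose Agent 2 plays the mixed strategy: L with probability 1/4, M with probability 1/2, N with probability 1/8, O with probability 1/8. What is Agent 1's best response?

U

Compute Agent 1's expected payoff from each pure strategy against the given mix.
U: (1/4)·5 + (1/2)·9 + (1/8)·12 + (1/8)·10 = 17/2
V: (1/4)·9 + (1/2)·0 + (1/8)·0 + (1/8)·6 = 3
W: (1/4)·3 + (1/2)·4 + (1/8)·2 + (1/8)·7 = 31/8
Highest expected payoff is 17/2, from U.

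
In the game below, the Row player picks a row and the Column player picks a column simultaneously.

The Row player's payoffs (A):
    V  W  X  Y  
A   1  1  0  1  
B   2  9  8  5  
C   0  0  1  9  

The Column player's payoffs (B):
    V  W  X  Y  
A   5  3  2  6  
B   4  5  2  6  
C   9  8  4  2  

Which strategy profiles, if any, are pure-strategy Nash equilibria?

A profile is a Nash equilibrium when each player is best-responding to the other.
The Row player's best responses — vs V: B (payoff 2); vs W: B (payoff 9); vs X: B (payoff 8); vs Y: C (payoff 9).
The Column player's best responses — vs A: Y (payoff 6); vs B: Y (payoff 6); vs C: V (payoff 9).
No cell has both players best-responding. For instance, the Row player's best reply to Y is C, but against C the Column player prefers V over Y.

There is no pure-strategy Nash equilibrium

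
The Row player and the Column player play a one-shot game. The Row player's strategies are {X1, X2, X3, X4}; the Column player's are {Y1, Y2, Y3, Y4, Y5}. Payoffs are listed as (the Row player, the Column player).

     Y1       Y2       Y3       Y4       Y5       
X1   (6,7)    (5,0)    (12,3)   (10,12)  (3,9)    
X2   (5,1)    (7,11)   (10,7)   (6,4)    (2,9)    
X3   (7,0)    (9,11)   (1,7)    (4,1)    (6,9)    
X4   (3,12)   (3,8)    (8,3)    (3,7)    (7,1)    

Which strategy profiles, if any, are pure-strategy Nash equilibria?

(X1, Y4) and (X3, Y2)

A profile is a Nash equilibrium when each player is best-responding to the other.
The Row player's best responses — vs Y1: X3 (payoff 7); vs Y2: X3 (payoff 9); vs Y3: X1 (payoff 12); vs Y4: X1 (payoff 10); vs Y5: X4 (payoff 7).
The Column player's best responses — vs X1: Y4 (payoff 12); vs X2: Y2 (payoff 11); vs X3: Y2 (payoff 11); vs X4: Y1 (payoff 12).
Mutual best responses occur at (X1, Y4) and (X3, Y2); at each, neither player gains by switching.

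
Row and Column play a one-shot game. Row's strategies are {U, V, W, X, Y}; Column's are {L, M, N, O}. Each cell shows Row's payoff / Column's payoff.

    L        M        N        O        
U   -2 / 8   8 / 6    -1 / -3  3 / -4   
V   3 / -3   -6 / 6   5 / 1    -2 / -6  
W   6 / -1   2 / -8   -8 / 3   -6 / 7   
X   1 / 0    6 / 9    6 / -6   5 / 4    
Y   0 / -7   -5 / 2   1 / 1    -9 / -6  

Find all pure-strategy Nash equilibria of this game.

Check mutual best responses: a cell is a NE iff neither player can gain by unilaterally deviating.
Row's best responses — vs L: W (payoff 6); vs M: U (payoff 8); vs N: X (payoff 6); vs O: X (payoff 5).
Column's best responses — vs U: L (payoff 8); vs V: M (payoff 6); vs W: O (payoff 7); vs X: M (payoff 9); vs Y: M (payoff 2).
No cell has both players best-responding. For instance, Row's best reply to N is X, but against X Column prefers M over N.

None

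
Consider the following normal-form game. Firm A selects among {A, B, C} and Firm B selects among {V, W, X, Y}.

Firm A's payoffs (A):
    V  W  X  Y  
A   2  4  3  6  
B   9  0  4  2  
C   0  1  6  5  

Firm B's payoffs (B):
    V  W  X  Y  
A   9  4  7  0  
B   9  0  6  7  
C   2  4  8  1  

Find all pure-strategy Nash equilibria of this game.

Find each player's best response to every opponent strategy; NE are the intersections.
Firm A's best responses — vs V: B (payoff 9); vs W: A (payoff 4); vs X: C (payoff 6); vs Y: A (payoff 6).
Firm B's best responses — vs A: V (payoff 9); vs B: V (payoff 9); vs C: X (payoff 8).
Mutual best responses occur at (B, V) and (C, X); at each, neither player gains by switching.

(B, V) and (C, X)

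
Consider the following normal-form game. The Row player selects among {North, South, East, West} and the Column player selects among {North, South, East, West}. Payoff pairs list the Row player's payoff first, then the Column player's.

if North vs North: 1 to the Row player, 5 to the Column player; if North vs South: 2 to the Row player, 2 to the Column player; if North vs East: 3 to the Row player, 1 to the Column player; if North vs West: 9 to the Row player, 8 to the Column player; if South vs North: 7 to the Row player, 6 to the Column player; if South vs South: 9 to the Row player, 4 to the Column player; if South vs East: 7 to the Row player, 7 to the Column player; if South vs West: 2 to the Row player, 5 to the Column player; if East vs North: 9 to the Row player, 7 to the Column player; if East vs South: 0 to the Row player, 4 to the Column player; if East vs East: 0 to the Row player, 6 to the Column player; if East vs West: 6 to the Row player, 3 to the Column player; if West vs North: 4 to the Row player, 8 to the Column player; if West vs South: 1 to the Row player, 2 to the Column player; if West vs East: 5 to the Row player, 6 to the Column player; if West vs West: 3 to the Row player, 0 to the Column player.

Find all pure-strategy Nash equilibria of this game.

(North, West), (South, East), and (East, North)

Check mutual best responses: a cell is a NE iff neither player can gain by unilaterally deviating.
The Row player's best responses — vs North: East (payoff 9); vs South: South (payoff 9); vs East: South (payoff 7); vs West: North (payoff 9).
The Column player's best responses — vs North: West (payoff 8); vs South: East (payoff 7); vs East: North (payoff 7); vs West: North (payoff 8).
Mutual best responses occur at (North, West), (South, East), and (East, North); at each, neither player gains by switching.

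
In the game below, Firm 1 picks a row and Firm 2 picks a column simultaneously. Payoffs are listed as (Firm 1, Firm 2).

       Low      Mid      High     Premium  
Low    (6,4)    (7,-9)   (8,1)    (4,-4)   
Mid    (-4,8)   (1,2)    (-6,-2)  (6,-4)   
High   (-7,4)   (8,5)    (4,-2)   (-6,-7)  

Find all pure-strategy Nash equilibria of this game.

A profile is a Nash equilibrium when each player is best-responding to the other.
Firm 1's best responses — vs Low: Low (payoff 6); vs Mid: High (payoff 8); vs High: Low (payoff 8); vs Premium: Mid (payoff 6).
Firm 2's best responses — vs Low: Low (payoff 4); vs Mid: Low (payoff 8); vs High: Mid (payoff 5).
Mutual best responses occur at (Low, Low) and (High, Mid); at each, neither player gains by switching.

(Low, Low) and (High, Mid)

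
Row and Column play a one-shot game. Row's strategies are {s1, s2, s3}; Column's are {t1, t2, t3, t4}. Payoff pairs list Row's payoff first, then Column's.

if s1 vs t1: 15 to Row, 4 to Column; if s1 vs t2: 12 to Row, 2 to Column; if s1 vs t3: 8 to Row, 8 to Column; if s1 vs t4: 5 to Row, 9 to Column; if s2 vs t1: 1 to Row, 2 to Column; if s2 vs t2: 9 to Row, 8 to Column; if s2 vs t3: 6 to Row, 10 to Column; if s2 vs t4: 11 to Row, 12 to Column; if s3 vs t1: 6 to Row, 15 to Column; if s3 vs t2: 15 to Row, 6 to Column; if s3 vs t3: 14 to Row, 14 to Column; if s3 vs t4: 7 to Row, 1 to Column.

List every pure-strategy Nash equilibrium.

A profile is a Nash equilibrium when each player is best-responding to the other.
Row's best responses — vs t1: s1 (payoff 15); vs t2: s3 (payoff 15); vs t3: s3 (payoff 14); vs t4: s2 (payoff 11).
Column's best responses — vs s1: t4 (payoff 9); vs s2: t4 (payoff 12); vs s3: t1 (payoff 15).
The only mutual best response is (s2, t4); neither player gains by switching there.

(s2, t4)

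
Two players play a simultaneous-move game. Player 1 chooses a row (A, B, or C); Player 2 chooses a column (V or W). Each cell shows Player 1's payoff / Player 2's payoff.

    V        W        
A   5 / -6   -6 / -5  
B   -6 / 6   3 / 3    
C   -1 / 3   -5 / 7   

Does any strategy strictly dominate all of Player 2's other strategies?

Check whether one of Player 2's strategies beats all alternatives regardless of what the opponent does.
V is not dominant: against A, W gives -5 > -6.
W is not dominant: against B, V gives 6 > 3.
No single strategy is best against every opponent action.

No strictly dominant strategy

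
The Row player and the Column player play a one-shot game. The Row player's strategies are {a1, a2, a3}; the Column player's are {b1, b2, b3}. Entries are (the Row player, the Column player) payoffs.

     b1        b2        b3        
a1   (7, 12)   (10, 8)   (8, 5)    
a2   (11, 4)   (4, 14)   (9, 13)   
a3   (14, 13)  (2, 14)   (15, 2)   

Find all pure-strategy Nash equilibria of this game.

A profile is a Nash equilibrium when each player is best-responding to the other.
The Row player's best responses — vs b1: a3 (payoff 14); vs b2: a1 (payoff 10); vs b3: a3 (payoff 15).
The Column player's best responses — vs a1: b1 (payoff 12); vs a2: b2 (payoff 14); vs a3: b2 (payoff 14).
No cell has both players best-responding. For instance, the Row player's best reply to b2 is a1, but against a1 the Column player prefers b1 over b2.

There is no pure-strategy Nash equilibrium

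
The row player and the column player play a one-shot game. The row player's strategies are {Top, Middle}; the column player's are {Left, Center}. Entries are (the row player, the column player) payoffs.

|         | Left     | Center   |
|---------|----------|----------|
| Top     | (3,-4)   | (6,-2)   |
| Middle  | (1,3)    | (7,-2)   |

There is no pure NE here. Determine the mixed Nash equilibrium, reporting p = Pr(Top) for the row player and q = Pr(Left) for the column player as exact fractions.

p = 5/7, q = 1/3

Each player's mixing probability is pinned down by making the *other* player indifferent.
The column player indifferent between Left and Center: p·(-4) + (1−p)·3 = p·(-2) + (1−p)·(-2) ⟹ 3 + (-7)p = (-2) + 0p ⟹ p = 5/7.
The row player indifferent between Top and Middle: q·3 + (1−q)·6 = q·1 + (1−q)·7 ⟹ 6 + (-3)q = 7 + (-6)q ⟹ q = 1/3.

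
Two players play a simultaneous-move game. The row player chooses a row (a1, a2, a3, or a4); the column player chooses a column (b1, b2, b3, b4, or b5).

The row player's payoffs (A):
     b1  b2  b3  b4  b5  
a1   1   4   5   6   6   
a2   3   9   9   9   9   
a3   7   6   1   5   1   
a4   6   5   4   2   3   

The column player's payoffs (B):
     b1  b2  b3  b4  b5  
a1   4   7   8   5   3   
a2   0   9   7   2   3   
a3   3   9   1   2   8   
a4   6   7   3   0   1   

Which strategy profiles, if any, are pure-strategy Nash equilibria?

Check mutual best responses: a cell is a NE iff neither player can gain by unilaterally deviating.
The row player's best responses — vs b1: a3 (payoff 7); vs b2: a2 (payoff 9); vs b3: a2 (payoff 9); vs b4: a2 (payoff 9); vs b5: a2 (payoff 9).
The column player's best responses — vs a1: b3 (payoff 8); vs a2: b2 (payoff 9); vs a3: b2 (payoff 9); vs a4: b2 (payoff 7).
The only mutual best response is (a2, b2); neither player gains by switching there.

(a2, b2)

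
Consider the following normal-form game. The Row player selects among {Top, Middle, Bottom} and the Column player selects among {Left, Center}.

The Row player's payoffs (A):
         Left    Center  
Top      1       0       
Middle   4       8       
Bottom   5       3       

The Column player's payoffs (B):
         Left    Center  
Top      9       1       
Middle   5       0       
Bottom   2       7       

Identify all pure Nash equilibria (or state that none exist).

There is no pure-strategy Nash equilibrium

A profile is a Nash equilibrium when each player is best-responding to the other.
The Row player's best responses — vs Left: Bottom (payoff 5); vs Center: Middle (payoff 8).
The Column player's best responses — vs Top: Left (payoff 9); vs Middle: Left (payoff 5); vs Bottom: Center (payoff 7).
No cell has both players best-responding. For instance, the Row player's best reply to Center is Middle, but against Middle the Column player prefers Left over Center.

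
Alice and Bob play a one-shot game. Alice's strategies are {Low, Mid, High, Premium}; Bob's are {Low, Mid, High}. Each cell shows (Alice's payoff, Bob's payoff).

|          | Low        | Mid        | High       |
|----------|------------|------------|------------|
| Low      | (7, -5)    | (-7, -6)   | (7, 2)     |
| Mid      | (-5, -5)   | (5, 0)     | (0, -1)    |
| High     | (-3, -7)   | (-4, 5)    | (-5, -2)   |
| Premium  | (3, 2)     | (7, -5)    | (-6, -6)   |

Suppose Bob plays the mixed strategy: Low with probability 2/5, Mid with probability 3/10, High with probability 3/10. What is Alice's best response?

Low

Compute Alice's expected payoff from each pure strategy against the given mix.
Low: (2/5)·7 + (3/10)·(-7) + (3/10)·7 = 14/5
Mid: (2/5)·(-5) + (3/10)·5 + (3/10)·0 = -1/2
High: (2/5)·(-3) + (3/10)·(-4) + (3/10)·(-5) = -39/10
Premium: (2/5)·3 + (3/10)·7 + (3/10)·(-6) = 3/2
Highest expected payoff is 14/5, from Low.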